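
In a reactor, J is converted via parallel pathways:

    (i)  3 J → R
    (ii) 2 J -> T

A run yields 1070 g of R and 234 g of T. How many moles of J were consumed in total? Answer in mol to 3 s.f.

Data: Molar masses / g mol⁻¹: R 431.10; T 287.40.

9.07 mol

n(R) = 1070 / 431.10 = 2.482 mol
n(T) = 234 / 287.40 = 0.8142 mol
n(J) via (i) = (3/1)×2.482 = 7.446 mol
n(J) via (ii) = (2/1)×0.8142 = 1.628 mol
total n(J) = 7.446 + 1.628 = 9.074 mol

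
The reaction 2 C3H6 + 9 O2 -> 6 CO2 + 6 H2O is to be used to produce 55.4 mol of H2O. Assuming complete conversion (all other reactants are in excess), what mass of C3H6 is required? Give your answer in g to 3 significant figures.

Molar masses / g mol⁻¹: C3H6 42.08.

n(H2O) = 55.40 mol
n(C3H6) = (2/6) × 55.40 = 18.47 mol
mass = 18.47 × 42.08 = 777.2 g

777 g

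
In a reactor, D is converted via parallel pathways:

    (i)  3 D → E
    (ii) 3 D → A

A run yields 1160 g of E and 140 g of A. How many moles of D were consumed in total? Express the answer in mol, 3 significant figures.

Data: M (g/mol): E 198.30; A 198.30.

19.7 mol

n(E) = 1160 / 198.30 = 5.850 mol
n(A) = 140 / 198.30 = 0.7060 mol
n(D) via (i) = (3/1)×5.850 = 17.55 mol
n(D) via (ii) = (3/1)×0.7060 = 2.118 mol
total n(D) = 17.55 + 2.118 = 19.67 mol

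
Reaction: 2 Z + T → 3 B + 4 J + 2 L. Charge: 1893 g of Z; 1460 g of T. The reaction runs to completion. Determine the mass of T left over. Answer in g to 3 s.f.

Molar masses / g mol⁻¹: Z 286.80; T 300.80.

467 g

n(Z) = 1893 / 286.80 = 6.600 mol
n(T) = 1460 / 300.80 = 4.854 mol
n/ν for Z = 6.600/2 = 3.300
n/ν for T = 4.854/1 = 4.854
Smallest n/ν is Z → limiting reagent.
T consumed = (1/2) × 6.600 = 3.300 mol
T remaining = 4.854 − 3.300 = 1.554 mol
mass = 1.554 × 300.80 = 467.4 g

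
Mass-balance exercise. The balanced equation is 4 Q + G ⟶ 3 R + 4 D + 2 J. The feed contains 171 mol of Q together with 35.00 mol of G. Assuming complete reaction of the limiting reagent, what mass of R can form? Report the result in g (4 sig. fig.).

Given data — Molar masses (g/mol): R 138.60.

n(Q) = 171.0 mol
n(G) = 35.00 mol
n/ν for Q = 171.0/4 = 42.75
n/ν for G = 35.00/1 = 35.00
Smallest n/ν is G → limiting reagent.
n(R) = (3/1) × 35.00 = 105.0 mol
mass = 105.0 × 138.60 = 14550 g

14550 g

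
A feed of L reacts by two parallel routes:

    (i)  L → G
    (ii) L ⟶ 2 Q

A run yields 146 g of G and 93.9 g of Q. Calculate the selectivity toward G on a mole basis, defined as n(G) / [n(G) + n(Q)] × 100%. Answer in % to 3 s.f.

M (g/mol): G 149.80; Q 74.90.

n(G) = 146 / 149.80 = 0.9746 mol
n(Q) = 93.9 / 74.90 = 1.254 mol
selectivity = 0.9746/(0.9746+1.254) × 100 = 43.73 %

43.7 %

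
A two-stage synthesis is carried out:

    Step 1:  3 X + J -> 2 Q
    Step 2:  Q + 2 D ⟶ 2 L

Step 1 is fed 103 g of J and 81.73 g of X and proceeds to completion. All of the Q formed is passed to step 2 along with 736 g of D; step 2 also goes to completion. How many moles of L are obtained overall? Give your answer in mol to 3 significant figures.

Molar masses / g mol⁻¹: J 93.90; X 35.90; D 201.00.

3.04 mol

Step 1:
n(J) = 103.0 / 93.90 = 1.097 mol
n(X) = 81.73 / 35.90 = 2.277 mol
n/ν → J: 1.097, X: 0.7590; X is limiting.
n(Q) produced = (2/3) × 2.277 = 1.518 mol
Step 2:
n(Q) available = 1.518 mol
n(D) = 736.0 / 201.00 = 3.662 mol
n/ν → Q: 1.518, D: 1.831; Q is limiting.
n(L) = (2/1) × 1.518 = 3.036 mol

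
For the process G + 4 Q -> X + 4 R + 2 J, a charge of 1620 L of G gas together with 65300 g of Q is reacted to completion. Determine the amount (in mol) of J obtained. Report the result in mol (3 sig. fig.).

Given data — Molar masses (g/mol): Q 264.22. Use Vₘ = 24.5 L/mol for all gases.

124 mol

n(G) = 1620 / 24.5 = 66.12 mol
n(Q) = 65300 / 264.22 = 247.1 mol
n/ν for G = 66.12/1 = 66.12
n/ν for Q = 247.1/4 = 61.78
Smallest n/ν is Q → limiting reagent.
n(J) = (2/4) × 247.1 = 123.6 mol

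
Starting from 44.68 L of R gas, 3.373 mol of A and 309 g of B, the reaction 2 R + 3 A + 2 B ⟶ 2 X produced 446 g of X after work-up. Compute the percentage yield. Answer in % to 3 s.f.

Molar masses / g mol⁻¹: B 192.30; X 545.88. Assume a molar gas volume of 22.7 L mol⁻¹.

n(R) = 44.68 / 22.7 = 1.968 mol
n(A) = 3.373 mol
n(B) = 309.0 / 192.30 = 1.607 mol
n/ν for R = 1.968/2 = 0.9840
n/ν for A = 3.373/3 = 1.124
n/ν for B = 1.607/2 = 0.8035
Smallest n/ν is B → limiting reagent.
theoretical n(X) = (2/2) × 1.607 = 1.607 mol → 877.2 g
% yield = 446 / 877.2 × 100 = 50.84 %

50.8 %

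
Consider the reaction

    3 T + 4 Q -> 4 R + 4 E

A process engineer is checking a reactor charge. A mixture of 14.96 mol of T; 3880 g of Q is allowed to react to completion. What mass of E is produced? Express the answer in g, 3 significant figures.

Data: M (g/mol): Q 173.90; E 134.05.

n(T) = 14.96 mol
n(Q) = 3880 / 173.90 = 22.31 mol
n/ν → T: 4.987, Q: 5.578; T is limiting.
n(E) = (4/3) × 14.96 = 19.95 mol
mass = 19.95 × 134.05 = 2674 g

2670 g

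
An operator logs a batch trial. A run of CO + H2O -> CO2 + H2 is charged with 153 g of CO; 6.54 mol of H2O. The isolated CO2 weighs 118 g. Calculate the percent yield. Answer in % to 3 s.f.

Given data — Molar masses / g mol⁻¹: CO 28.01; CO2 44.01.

49.1 %

n(CO) = 153.0 / 28.01 = 5.462 mol
n(H2O) = 6.540 mol
n/ν for CO = 5.462/1 = 5.462
n/ν for H2O = 6.540/1 = 6.540
Smallest n/ν is CO → limiting reagent.
theoretical n(CO2) = (1/1) × 5.462 = 5.462 mol → 240.4 g
% yield = 118 / 240.4 × 100 = 49.08 %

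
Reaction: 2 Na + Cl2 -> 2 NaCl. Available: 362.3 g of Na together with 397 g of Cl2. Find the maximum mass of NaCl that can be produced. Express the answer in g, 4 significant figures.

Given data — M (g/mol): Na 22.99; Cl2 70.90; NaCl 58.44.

n(Na) = 362.3 / 22.99 = 15.76 mol
n(Cl2) = 397.0 / 70.90 = 5.599 mol
n/ν for Na = 15.76/2 = 7.880
n/ν for Cl2 = 5.599/1 = 5.599
Smallest n/ν is Cl2 → limiting reagent.
n(NaCl) = (2/1) × 5.599 = 11.20 mol
mass = 11.20 × 58.44 = 654.5 g

654.5 g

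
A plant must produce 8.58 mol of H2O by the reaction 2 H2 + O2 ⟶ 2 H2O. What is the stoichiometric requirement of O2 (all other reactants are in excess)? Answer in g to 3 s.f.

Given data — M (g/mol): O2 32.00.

n(H2O) = 8.580 mol
n(O2) = (1/2) × 8.580 = 4.290 mol
mass = 4.290 × 32.00 = 137.3 g

137 g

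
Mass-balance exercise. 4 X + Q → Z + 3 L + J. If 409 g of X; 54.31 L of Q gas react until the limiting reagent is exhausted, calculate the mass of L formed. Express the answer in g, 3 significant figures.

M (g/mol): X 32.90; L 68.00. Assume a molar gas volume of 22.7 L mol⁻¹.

n(X) = 409.0 / 32.90 = 12.43 mol
n(Q) = 54.31 / 22.7 = 2.393 mol
n/ν for X = 12.43/4 = 3.108
n/ν for Q = 2.393/1 = 2.393
Smallest n/ν is Q → limiting reagent.
n(L) = (3/1) × 2.393 = 7.179 mol
mass = 7.179 × 68.00 = 488.2 g

488 g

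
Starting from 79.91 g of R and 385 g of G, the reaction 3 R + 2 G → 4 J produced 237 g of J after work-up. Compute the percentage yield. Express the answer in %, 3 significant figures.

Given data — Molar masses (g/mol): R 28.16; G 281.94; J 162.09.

n(R) = 79.91 / 28.16 = 2.838 mol
n(G) = 385.0 / 281.94 = 1.366 mol
n/ν for R = 2.838/3 = 0.9460
n/ν for G = 1.366/2 = 0.6830
Smallest n/ν is G → limiting reagent.
theoretical n(J) = (4/2) × 1.366 = 2.732 mol → 442.8 g
% yield = 237 / 442.8 × 100 = 53.52 %

53.5 %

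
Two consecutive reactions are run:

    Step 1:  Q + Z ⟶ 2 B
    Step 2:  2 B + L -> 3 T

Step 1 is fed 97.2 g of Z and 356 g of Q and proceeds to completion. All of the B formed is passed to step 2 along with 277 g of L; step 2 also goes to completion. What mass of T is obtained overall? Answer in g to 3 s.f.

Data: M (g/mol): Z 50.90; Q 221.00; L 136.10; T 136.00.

Step 1:
n(Z) = 97.20 / 50.90 = 1.910 mol
n(Q) = 356.0 / 221.00 = 1.611 mol
n/ν → Z: 1.910, Q: 1.611; Q is limiting.
n(B) produced = (2/1) × 1.611 = 3.222 mol
Step 2:
n(B) available = 3.222 mol
n(L) = 277.0 / 136.10 = 2.035 mol
n/ν → B: 1.611, L: 2.035; B is limiting.
n(T) = (3/2) × 3.222 = 4.833 mol
mass = 4.833 × 136.00 = 657.3 g

657 g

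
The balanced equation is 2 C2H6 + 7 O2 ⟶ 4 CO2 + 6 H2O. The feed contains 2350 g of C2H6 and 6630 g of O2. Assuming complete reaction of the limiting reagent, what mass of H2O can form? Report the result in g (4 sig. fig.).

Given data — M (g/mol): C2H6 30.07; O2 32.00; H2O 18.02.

3200 g

n(C2H6) = 2350 / 30.07 = 78.15 mol
n(O2) = 6630 / 32.00 = 207.2 mol
n/ν for C2H6 = 78.15/2 = 39.08
n/ν for O2 = 207.2/7 = 29.60
Smallest n/ν is O2 → limiting reagent.
n(H2O) = (6/7) × 207.2 = 177.6 mol
mass = 177.6 × 18.02 = 3200 g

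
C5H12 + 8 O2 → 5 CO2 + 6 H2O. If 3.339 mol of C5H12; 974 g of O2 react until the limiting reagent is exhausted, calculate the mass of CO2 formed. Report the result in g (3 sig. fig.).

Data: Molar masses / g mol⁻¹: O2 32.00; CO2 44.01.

735 g

n(C5H12) = 3.339 mol
n(O2) = 974.0 / 32.00 = 30.44 mol
n/ν for C5H12 = 3.339/1 = 3.339
n/ν for O2 = 30.44/8 = 3.805
Smallest n/ν is C5H12 → limiting reagent.
n(CO2) = (5/1) × 3.339 = 16.70 mol
mass = 16.70 × 44.01 = 735.0 g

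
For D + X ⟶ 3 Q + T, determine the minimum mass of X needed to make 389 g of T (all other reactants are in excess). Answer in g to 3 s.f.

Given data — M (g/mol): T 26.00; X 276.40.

n(T) = 389 / 26.00 = 14.96 mol
n(X) = (1/1) × 14.96 = 14.96 mol
mass = 14.96 × 276.40 = 4135 g

4140 g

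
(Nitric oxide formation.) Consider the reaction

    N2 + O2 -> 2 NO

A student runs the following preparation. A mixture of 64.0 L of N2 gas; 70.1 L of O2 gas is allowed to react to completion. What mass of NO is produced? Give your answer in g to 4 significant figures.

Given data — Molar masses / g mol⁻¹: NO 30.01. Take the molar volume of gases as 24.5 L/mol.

n(N2) = 64.00 / 24.5 = 2.612 mol
n(O2) = 70.10 / 24.5 = 2.861 mol
n/ν → N2: 2.612, O2: 2.861; N2 is limiting.
n(NO) = (2/1) × 2.612 = 5.224 mol
mass = 5.224 × 30.01 = 156.8 g

156.8 g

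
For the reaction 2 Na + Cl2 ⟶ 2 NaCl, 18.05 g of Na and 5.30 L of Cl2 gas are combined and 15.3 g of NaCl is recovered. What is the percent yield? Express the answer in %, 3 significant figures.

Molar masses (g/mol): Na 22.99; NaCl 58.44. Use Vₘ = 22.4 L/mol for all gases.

55.3 %

n(Na) = 18.05 / 22.99 = 0.7851 mol
n(Cl2) = 5.300 / 22.4 = 0.2366 mol
n/ν for Na = 0.7851/2 = 0.3926
n/ν for Cl2 = 0.2366/1 = 0.2366
Smallest n/ν is Cl2 → limiting reagent.
theoretical n(NaCl) = (2/1) × 0.2366 = 0.4732 mol → 27.65 g
% yield = 15.3 / 27.65 × 100 = 55.33 %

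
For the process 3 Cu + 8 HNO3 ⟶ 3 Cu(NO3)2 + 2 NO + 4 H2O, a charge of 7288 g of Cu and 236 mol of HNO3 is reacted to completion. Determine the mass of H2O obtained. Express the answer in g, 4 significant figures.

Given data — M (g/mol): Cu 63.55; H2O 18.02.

2126 g

n(Cu) = 7288 / 63.55 = 114.7 mol
n(HNO3) = 236.0 mol
n/ν → Cu: 38.23, HNO3: 29.50; HNO3 is limiting.
n(H2O) = (4/8) × 236.0 = 118.0 mol
mass = 118.0 × 18.02 = 2126 g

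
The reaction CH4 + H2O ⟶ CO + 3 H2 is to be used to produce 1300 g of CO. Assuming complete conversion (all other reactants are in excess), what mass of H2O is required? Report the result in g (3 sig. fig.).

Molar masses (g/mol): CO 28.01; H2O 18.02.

n(CO) = 1300 / 28.01 = 46.41 mol
n(H2O) = (1/1) × 46.41 = 46.41 mol
mass = 46.41 × 18.02 = 836.3 g

836 g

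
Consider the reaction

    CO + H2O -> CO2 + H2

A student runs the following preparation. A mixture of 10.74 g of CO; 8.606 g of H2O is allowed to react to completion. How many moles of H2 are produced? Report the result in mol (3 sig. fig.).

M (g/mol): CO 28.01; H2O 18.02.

0.383 mol

n(CO) = 10.74 / 28.01 = 0.3834 mol
n(H2O) = 8.606 / 18.02 = 0.4776 mol
n/ν → CO: 0.3834, H2O: 0.4776; CO is limiting.
n(H2) = (1/1) × 0.3834 = 0.3834 mol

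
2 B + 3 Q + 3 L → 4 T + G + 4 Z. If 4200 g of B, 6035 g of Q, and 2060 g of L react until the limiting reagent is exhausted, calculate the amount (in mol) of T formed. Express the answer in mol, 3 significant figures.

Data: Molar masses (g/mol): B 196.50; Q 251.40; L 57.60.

32.0 mol

n(B) = 4200 / 196.50 = 21.37 mol
n(Q) = 6035 / 251.40 = 24.01 mol
n(L) = 2060 / 57.60 = 35.76 mol
n/ν for B = 21.37/2 = 10.69
n/ν for Q = 24.01/3 = 8.003
n/ν for L = 35.76/3 = 11.92
Smallest n/ν is Q → limiting reagent.
n(T) = (4/3) × 24.01 = 32.01 mol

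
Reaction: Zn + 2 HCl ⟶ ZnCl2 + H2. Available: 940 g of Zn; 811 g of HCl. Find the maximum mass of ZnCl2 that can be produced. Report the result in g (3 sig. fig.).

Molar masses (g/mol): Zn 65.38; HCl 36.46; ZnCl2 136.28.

1520 g

n(Zn) = 940.0 / 65.38 = 14.38 mol
n(HCl) = 811.0 / 36.46 = 22.24 mol
n/ν → Zn: 14.38, HCl: 11.12; HCl is limiting.
n(ZnCl2) = (1/2) × 22.24 = 11.12 mol
mass = 11.12 × 136.28 = 1515 g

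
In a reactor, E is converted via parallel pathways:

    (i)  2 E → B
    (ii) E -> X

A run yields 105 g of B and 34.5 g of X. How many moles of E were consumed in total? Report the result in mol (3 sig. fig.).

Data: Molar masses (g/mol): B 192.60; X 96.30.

1.45 mol

n(B) = 105 / 192.60 = 0.5452 mol
n(X) = 34.5 / 96.30 = 0.3583 mol
n(E) via (i) = (2/1)×0.5452 = 1.090 mol
n(E) via (ii) = (1/1)×0.3583 = 0.3583 mol
total n(E) = 1.090 + 0.3583 = 1.448 mol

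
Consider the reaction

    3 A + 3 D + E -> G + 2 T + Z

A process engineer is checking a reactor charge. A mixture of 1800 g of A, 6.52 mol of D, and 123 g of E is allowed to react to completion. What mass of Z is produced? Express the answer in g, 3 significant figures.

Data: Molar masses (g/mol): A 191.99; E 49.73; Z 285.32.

620 g

n(A) = 1800 / 191.99 = 9.375 mol
n(D) = 6.520 mol
n(E) = 123.0 / 49.73 = 2.473 mol
n/ν for A = 9.375/3 = 3.125
n/ν for D = 6.520/3 = 2.173
n/ν for E = 2.473/1 = 2.473
Smallest n/ν is D → limiting reagent.
n(Z) = (1/3) × 6.520 = 2.173 mol
mass = 2.173 × 285.32 = 620.0 g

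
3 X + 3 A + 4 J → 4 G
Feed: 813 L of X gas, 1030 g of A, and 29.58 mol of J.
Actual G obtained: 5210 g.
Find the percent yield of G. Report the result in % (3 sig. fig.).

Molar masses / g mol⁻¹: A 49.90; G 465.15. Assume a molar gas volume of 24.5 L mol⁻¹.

40.7 %

n(X) = 813.0 / 24.5 = 33.18 mol
n(A) = 1030 / 49.90 = 20.64 mol
n(J) = 29.58 mol
n/ν for X = 33.18/3 = 11.06
n/ν for A = 20.64/3 = 6.880
n/ν for J = 29.58/4 = 7.395
Smallest n/ν is A → limiting reagent.
theoretical n(G) = (4/3) × 20.64 = 27.52 mol → 12800 g
% yield = 5210 / 12800 × 100 = 40.70 %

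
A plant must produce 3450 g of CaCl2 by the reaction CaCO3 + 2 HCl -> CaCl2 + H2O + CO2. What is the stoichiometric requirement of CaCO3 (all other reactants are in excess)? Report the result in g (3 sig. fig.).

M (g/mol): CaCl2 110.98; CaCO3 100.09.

n(CaCl2) = 3450 / 110.98 = 31.09 mol
n(CaCO3) = (1/1) × 31.09 = 31.09 mol
mass = 31.09 × 100.09 = 3112 g

3110 g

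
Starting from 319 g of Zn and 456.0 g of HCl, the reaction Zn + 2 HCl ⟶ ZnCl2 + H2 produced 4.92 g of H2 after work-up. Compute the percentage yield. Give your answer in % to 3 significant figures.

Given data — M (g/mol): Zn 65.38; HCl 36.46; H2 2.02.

49.9 %

n(Zn) = 319.0 / 65.38 = 4.879 mol
n(HCl) = 456.0 / 36.46 = 12.51 mol
n/ν for Zn = 4.879/1 = 4.879
n/ν for HCl = 12.51/2 = 6.255
Smallest n/ν is Zn → limiting reagent.
theoretical n(H2) = (1/1) × 4.879 = 4.879 mol → 9.856 g
% yield = 4.92 / 9.856 × 100 = 49.92 %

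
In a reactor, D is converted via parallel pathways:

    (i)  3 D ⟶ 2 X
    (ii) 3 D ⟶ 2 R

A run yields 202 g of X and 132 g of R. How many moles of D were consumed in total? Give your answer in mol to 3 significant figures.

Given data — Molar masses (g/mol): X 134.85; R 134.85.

3.72 mol

n(X) = 202 / 134.85 = 1.498 mol
n(R) = 132 / 134.85 = 0.9789 mol
n(D) via (i) = (3/2)×1.498 = 2.247 mol
n(D) via (ii) = (3/2)×0.9789 = 1.468 mol
total n(D) = 2.247 + 1.468 = 3.715 mol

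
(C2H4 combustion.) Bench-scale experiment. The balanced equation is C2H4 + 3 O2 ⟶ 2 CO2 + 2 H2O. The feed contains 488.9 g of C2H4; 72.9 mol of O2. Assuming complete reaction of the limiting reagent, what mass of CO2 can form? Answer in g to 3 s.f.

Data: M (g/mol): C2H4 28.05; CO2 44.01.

n(C2H4) = 488.9 / 28.05 = 17.43 mol
n(O2) = 72.90 mol
n/ν → C2H4: 17.43, O2: 24.30; C2H4 is limiting.
n(CO2) = (2/1) × 17.43 = 34.86 mol
mass = 34.86 × 44.01 = 1534 g

1530 g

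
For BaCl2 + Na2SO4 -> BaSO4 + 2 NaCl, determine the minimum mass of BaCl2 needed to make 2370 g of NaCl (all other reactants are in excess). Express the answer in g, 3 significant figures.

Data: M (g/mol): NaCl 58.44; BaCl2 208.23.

n(NaCl) = 2370 / 58.44 = 40.55 mol
n(BaCl2) = (1/2) × 40.55 = 20.28 mol
mass = 20.28 × 208.23 = 4223 g

4220 g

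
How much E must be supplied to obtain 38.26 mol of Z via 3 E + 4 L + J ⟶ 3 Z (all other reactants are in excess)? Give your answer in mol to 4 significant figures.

n(Z) = 38.26 mol
n(E) = (3/3) × 38.26 = 38.26 mol

38.26 mol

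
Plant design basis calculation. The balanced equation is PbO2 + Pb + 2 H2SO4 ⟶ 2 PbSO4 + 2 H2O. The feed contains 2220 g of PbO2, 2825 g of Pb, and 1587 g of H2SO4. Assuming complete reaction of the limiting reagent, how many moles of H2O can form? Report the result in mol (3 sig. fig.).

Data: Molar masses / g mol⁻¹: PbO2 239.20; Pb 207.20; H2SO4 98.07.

n(PbO2) = 2220 / 239.20 = 9.281 mol
n(Pb) = 2825 / 207.20 = 13.63 mol
n(H2SO4) = 1587 / 98.07 = 16.18 mol
n/ν → PbO2: 9.281, Pb: 13.63, H2SO4: 8.090; H2SO4 is limiting.
n(H2O) = (2/2) × 16.18 = 16.18 mol

16.2 mol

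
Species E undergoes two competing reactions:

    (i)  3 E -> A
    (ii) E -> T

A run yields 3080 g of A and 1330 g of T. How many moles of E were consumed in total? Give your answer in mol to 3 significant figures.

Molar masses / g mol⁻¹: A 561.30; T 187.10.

n(A) = 3080 / 561.30 = 5.487 mol
n(T) = 1330 / 187.10 = 7.108 mol
n(E) via (i) = (3/1)×5.487 = 16.46 mol
n(E) via (ii) = (1/1)×7.108 = 7.108 mol
total n(E) = 16.46 + 7.108 = 23.57 mol

23.6 mol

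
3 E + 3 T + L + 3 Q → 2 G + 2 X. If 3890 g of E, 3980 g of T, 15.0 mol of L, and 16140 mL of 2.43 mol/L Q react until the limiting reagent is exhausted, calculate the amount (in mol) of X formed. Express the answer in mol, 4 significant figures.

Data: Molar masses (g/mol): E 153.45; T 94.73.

16.90 mol

n(E) = 3890 / 153.45 = 25.35 mol
n(T) = 3980 / 94.73 = 42.01 mol
n(L) = 15.00 mol
n(Q) = 2.43 × 16140/1000 = 39.22 mol
n/ν for E = 25.35/3 = 8.450
n/ν for T = 42.01/3 = 14.00
n/ν for L = 15.00/1 = 15.00
n/ν for Q = 39.22/3 = 13.07
Smallest n/ν is E → limiting reagent.
n(X) = (2/3) × 25.35 = 16.90 mol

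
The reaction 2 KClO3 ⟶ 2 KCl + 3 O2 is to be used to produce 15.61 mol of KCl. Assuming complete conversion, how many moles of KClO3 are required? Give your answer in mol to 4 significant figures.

15.61 mol

n(KCl) = 15.61 mol
n(KClO3) = (2/2) × 15.61 = 15.61 mol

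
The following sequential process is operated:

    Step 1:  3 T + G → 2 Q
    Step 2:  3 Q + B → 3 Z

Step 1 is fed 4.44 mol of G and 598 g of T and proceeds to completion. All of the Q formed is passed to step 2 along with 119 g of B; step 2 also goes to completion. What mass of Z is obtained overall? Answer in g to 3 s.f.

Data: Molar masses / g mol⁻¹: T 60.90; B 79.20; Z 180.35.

813 g

Step 1:
n(G) = 4.440 mol
n(T) = 598.0 / 60.90 = 9.819 mol
n/ν for G = 4.440/1 = 4.440
n/ν for T = 9.819/3 = 3.273
Smallest n/ν is T → limiting reagent.
n(Q) produced = (2/3) × 9.819 = 6.546 mol
Step 2:
n(Q) available = 6.546 mol
n(B) = 119.0 / 79.20 = 1.503 mol
n/ν for Q = 6.546/3 = 2.182
n/ν for B = 1.503/1 = 1.503
Smallest n/ν is B → limiting reagent.
n(Z) = (3/1) × 1.503 = 4.509 mol
mass = 4.509 × 180.35 = 813.2 g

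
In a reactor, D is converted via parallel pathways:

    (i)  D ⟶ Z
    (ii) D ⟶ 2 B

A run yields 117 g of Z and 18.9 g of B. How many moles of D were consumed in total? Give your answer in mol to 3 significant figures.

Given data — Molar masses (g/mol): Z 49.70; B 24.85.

n(Z) = 117 / 49.70 = 2.354 mol
n(B) = 18.9 / 24.85 = 0.7606 mol
n(D) via (i) = (1/1)×2.354 = 2.354 mol
n(D) via (ii) = (1/2)×0.7606 = 0.3803 mol
total n(D) = 2.354 + 0.3803 = 2.734 mol

2.73 mol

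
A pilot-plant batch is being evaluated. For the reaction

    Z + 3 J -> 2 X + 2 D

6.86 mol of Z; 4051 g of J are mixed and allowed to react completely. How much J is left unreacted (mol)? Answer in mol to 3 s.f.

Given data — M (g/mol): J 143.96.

7.56 mol

n(Z) = 6.860 mol
n(J) = 4051 / 143.96 = 28.14 mol
n/ν for Z = 6.860/1 = 6.860
n/ν for J = 28.14/3 = 9.380
Smallest n/ν is Z → limiting reagent.
J consumed = (3/1) × 6.860 = 20.58 mol
J remaining = 28.14 − 20.58 = 7.560 mol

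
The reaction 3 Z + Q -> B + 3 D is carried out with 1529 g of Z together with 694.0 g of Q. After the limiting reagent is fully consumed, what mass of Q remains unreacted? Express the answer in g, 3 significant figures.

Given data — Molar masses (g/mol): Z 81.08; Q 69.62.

n(Z) = 1529 / 81.08 = 18.86 mol
n(Q) = 694.0 / 69.62 = 9.968 mol
n/ν for Z = 18.86/3 = 6.287
n/ν for Q = 9.968/1 = 9.968
Smallest n/ν is Z → limiting reagent.
Q consumed = (1/3) × 18.86 = 6.287 mol
Q remaining = 9.968 − 6.287 = 3.681 mol
mass = 3.681 × 69.62 = 256.3 g

256 g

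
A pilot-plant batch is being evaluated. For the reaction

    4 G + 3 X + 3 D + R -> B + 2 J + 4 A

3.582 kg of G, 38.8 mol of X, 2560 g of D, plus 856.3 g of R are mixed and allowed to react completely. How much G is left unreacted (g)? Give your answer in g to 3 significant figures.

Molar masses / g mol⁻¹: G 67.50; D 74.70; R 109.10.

1460 g

n(G) = 3.582×1000 / 67.50 = 53.07 mol
n(X) = 38.80 mol
n(D) = 2560 / 74.70 = 34.27 mol
n(R) = 856.3 / 109.10 = 7.849 mol
n/ν → G: 13.27, X: 12.93, D: 11.42, R: 7.849; R is limiting.
G consumed = (4/1) × 7.849 = 31.40 mol
G remaining = 53.07 − 31.40 = 21.67 mol
mass = 21.67 × 67.50 = 1463 g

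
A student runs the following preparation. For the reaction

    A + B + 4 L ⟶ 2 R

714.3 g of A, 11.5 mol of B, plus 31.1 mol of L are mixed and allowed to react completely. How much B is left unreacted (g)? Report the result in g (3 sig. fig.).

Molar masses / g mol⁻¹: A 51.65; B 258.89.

n(A) = 714.3 / 51.65 = 13.83 mol
n(B) = 11.50 mol
n(L) = 31.10 mol
n/ν for A = 13.83/1 = 13.83
n/ν for B = 11.50/1 = 11.50
n/ν for L = 31.10/4 = 7.775
Smallest n/ν is L → limiting reagent.
B consumed = (1/4) × 31.10 = 7.775 mol
B remaining = 11.50 − 7.775 = 3.725 mol
mass = 3.725 × 258.89 = 964.4 g

964 g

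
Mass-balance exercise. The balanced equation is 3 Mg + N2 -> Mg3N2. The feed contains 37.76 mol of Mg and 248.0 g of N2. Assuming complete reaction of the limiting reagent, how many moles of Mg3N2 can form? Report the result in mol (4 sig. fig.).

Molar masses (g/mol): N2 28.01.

n(Mg) = 37.76 mol
n(N2) = 248.0 / 28.01 = 8.854 mol
n/ν for Mg = 37.76/3 = 12.59
n/ν for N2 = 8.854/1 = 8.854
Smallest n/ν is N2 → limiting reagent.
n(Mg3N2) = (1/1) × 8.854 = 8.854 mol

8.854 mol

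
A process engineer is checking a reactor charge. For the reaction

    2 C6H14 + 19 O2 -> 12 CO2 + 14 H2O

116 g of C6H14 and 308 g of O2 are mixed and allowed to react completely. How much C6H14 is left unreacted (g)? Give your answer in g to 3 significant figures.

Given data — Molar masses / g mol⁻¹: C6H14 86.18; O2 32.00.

28.7 g

n(C6H14) = 116.0 / 86.18 = 1.346 mol
n(O2) = 308.0 / 32.00 = 9.625 mol
n/ν for C6H14 = 1.346/2 = 0.6730
n/ν for O2 = 9.625/19 = 0.5066
Smallest n/ν is O2 → limiting reagent.
C6H14 consumed = (2/19) × 9.625 = 1.013 mol
C6H14 remaining = 1.346 − 1.013 = 0.3330 mol
mass = 0.3330 × 86.18 = 28.70 g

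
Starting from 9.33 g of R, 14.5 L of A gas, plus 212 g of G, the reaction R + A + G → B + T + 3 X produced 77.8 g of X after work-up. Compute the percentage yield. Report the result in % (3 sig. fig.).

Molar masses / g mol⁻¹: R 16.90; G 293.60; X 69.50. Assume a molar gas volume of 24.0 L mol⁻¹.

n(R) = 9.330 / 16.90 = 0.5521 mol
n(A) = 14.50 / 24.0 = 0.6042 mol
n(G) = 212.0 / 293.60 = 0.7221 mol
n/ν for R = 0.5521/1 = 0.5521
n/ν for A = 0.6042/1 = 0.6042
n/ν for G = 0.7221/1 = 0.7221
Smallest n/ν is R → limiting reagent.
theoretical n(X) = (3/1) × 0.5521 = 1.656 mol → 115.1 g
% yield = 77.8 / 115.1 × 100 = 67.59 %

67.6 %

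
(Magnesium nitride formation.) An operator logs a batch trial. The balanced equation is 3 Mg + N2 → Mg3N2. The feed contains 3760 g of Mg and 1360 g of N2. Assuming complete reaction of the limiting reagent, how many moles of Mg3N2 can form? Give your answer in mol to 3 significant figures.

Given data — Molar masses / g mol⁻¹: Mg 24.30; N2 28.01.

48.6 mol

n(Mg) = 3760 / 24.30 = 154.7 mol
n(N2) = 1360 / 28.01 = 48.55 mol
n/ν → Mg: 51.57, N2: 48.55; N2 is limiting.
n(Mg3N2) = (1/1) × 48.55 = 48.55 mol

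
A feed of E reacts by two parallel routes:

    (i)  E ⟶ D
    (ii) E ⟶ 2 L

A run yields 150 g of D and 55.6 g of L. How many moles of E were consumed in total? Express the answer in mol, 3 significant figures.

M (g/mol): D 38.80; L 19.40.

n(D) = 150 / 38.80 = 3.866 mol
n(L) = 55.6 / 19.40 = 2.866 mol
n(E) via (i) = (1/1)×3.866 = 3.866 mol
n(E) via (ii) = (1/2)×2.866 = 1.433 mol
total n(E) = 3.866 + 1.433 = 5.299 mol

5.30 mol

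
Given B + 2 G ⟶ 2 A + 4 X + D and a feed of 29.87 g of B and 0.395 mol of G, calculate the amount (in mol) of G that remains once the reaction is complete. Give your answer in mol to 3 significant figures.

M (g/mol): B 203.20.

0.101 mol

n(B) = 29.87 / 203.20 = 0.1470 mol
n(G) = 0.3950 mol
n/ν for B = 0.1470/1 = 0.1470
n/ν for G = 0.3950/2 = 0.1975
Smallest n/ν is B → limiting reagent.
G consumed = (2/1) × 0.1470 = 0.2940 mol
G remaining = 0.3950 − 0.2940 = 0.1010 mol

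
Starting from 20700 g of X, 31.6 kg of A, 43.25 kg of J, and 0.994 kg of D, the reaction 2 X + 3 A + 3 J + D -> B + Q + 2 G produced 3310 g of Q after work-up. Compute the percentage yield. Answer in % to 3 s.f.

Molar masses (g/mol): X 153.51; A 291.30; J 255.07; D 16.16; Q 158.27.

n(X) = 20700 / 153.51 = 134.8 mol
n(A) = 31.60×1000 / 291.30 = 108.5 mol
n(J) = 43.25×1000 / 255.07 = 169.6 mol
n(D) = 0.9940×1000 / 16.16 = 61.51 mol
n/ν → X: 67.40, A: 36.17, J: 56.53, D: 61.51; A is limiting.
theoretical n(Q) = (1/3) × 108.5 = 36.17 mol → 5725 g
% yield = 3310 / 5725 × 100 = 57.82 %

57.8 %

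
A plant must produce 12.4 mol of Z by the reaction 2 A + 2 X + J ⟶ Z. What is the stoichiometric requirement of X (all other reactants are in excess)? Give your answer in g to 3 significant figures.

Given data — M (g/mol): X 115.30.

n(Z) = 12.40 mol
n(X) = (2/1) × 12.40 = 24.80 mol
mass = 24.80 × 115.30 = 2859 g

2860 g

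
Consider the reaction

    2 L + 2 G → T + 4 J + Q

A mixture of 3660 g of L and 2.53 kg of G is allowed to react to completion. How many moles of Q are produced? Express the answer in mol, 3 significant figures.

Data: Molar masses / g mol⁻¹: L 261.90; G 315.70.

4.01 mol

n(L) = 3660 / 261.90 = 13.97 mol
n(G) = 2.530×1000 / 315.70 = 8.014 mol
n/ν for L = 13.97/2 = 6.985
n/ν for G = 8.014/2 = 4.007
Smallest n/ν is G → limiting reagent.
n(Q) = (1/2) × 8.014 = 4.007 mol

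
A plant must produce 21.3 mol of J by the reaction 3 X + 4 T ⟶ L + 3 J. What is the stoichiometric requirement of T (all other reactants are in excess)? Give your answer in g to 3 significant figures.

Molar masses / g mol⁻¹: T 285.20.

8100 g

n(J) = 21.30 mol
n(T) = (4/3) × 21.30 = 28.40 mol
mass = 28.40 × 285.20 = 8100 g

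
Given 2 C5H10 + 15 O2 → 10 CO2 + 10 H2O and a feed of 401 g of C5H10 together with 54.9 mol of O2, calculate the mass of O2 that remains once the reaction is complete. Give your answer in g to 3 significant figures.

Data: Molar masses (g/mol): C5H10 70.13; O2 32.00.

384 g

n(C5H10) = 401.0 / 70.13 = 5.718 mol
n(O2) = 54.90 mol
n/ν for C5H10 = 5.718/2 = 2.859
n/ν for O2 = 54.90/15 = 3.660
Smallest n/ν is C5H10 → limiting reagent.
O2 consumed = (15/2) × 5.718 = 42.89 mol
O2 remaining = 54.90 − 42.89 = 12.01 mol
mass = 12.01 × 32.00 = 384.3 g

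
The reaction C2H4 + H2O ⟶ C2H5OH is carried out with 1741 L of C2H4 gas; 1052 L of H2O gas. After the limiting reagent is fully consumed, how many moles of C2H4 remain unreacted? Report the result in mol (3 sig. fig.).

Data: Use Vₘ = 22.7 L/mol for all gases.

30.4 mol

n(C2H4) = 1741 / 22.7 = 76.70 mol
n(H2O) = 1052 / 22.7 = 46.34 mol
n/ν for C2H4 = 76.70/1 = 76.70
n/ν for H2O = 46.34/1 = 46.34
Smallest n/ν is H2O → limiting reagent.
C2H4 consumed = (1/1) × 46.34 = 46.34 mol
C2H4 remaining = 76.70 − 46.34 = 30.36 mol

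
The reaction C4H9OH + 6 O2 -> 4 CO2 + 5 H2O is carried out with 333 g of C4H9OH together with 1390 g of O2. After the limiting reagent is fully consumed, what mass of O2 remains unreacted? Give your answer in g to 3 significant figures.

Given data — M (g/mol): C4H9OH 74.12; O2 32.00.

n(C4H9OH) = 333.0 / 74.12 = 4.493 mol
n(O2) = 1390 / 32.00 = 43.44 mol
n/ν for C4H9OH = 4.493/1 = 4.493
n/ν for O2 = 43.44/6 = 7.240
Smallest n/ν is C4H9OH → limiting reagent.
O2 consumed = (6/1) × 4.493 = 26.96 mol
O2 remaining = 43.44 − 26.96 = 16.48 mol
mass = 16.48 × 32.00 = 527.4 g

527 g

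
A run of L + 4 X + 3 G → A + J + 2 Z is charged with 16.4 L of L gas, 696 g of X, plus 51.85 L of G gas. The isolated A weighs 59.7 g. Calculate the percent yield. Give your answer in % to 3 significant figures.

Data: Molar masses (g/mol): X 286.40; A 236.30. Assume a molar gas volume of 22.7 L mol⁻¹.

41.6 %

n(L) = 16.40 / 22.7 = 0.7225 mol
n(X) = 696.0 / 286.40 = 2.430 mol
n(G) = 51.85 / 22.7 = 2.284 mol
n/ν for L = 0.7225/1 = 0.7225
n/ν for X = 2.430/4 = 0.6075
n/ν for G = 2.284/3 = 0.7613
Smallest n/ν is X → limiting reagent.
theoretical n(A) = (1/4) × 2.430 = 0.6075 mol → 143.6 g
% yield = 59.7 / 143.6 × 100 = 41.57 %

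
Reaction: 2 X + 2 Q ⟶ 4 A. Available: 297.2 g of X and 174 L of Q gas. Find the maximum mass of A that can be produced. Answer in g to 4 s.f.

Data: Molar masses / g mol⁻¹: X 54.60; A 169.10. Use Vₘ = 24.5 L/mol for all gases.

n(X) = 297.2 / 54.60 = 5.443 mol
n(Q) = 174.0 / 24.5 = 7.102 mol
n/ν for X = 5.443/2 = 2.722
n/ν for Q = 7.102/2 = 3.551
Smallest n/ν is X → limiting reagent.
n(A) = (4/2) × 5.443 = 10.89 mol
mass = 10.89 × 169.10 = 1841 g

1841 g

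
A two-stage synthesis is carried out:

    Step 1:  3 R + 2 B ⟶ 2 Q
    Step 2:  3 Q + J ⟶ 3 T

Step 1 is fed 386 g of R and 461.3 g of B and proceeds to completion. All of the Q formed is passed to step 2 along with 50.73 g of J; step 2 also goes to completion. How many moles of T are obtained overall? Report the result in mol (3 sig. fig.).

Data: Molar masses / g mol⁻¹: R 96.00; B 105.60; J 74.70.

2.04 mol

Step 1:
n(R) = 386.0 / 96.00 = 4.021 mol
n(B) = 461.3 / 105.60 = 4.368 mol
n/ν → R: 1.340, B: 2.184; R is limiting.
n(Q) produced = (2/3) × 4.021 = 2.681 mol
Step 2:
n(Q) available = 2.681 mol
n(J) = 50.73 / 74.70 = 0.6791 mol
n/ν → Q: 0.8937, J: 0.6791; J is limiting.
n(T) = (3/1) × 0.6791 = 2.037 mol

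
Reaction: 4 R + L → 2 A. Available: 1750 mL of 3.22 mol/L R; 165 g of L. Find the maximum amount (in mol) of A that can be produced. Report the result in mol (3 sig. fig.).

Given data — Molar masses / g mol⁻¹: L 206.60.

1.60 mol

n(R) = 3.22 × 1750/1000 = 5.635 mol
n(L) = 165.0 / 206.60 = 0.7986 mol
n/ν → R: 1.409, L: 0.7986; L is limiting.
n(A) = (2/1) × 0.7986 = 1.597 mol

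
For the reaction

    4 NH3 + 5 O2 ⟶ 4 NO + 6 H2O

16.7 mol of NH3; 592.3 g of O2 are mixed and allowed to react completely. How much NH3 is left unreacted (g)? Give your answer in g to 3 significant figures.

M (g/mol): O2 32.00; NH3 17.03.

32.2 g

n(NH3) = 16.70 mol
n(O2) = 592.3 / 32.00 = 18.51 mol
n/ν for NH3 = 16.70/4 = 4.175
n/ν for O2 = 18.51/5 = 3.702
Smallest n/ν is O2 → limiting reagent.
NH3 consumed = (4/5) × 18.51 = 14.81 mol
NH3 remaining = 16.70 − 14.81 = 1.890 mol
mass = 1.890 × 17.03 = 32.19 g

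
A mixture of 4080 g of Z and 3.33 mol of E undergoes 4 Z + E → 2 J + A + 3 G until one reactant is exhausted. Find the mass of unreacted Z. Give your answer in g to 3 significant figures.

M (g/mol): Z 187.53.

1580 g

n(Z) = 4080 / 187.53 = 21.76 mol
n(E) = 3.330 mol
n/ν for Z = 21.76/4 = 5.440
n/ν for E = 3.330/1 = 3.330
Smallest n/ν is E → limiting reagent.
Z consumed = (4/1) × 3.330 = 13.32 mol
Z remaining = 21.76 − 13.32 = 8.440 mol
mass = 8.440 × 187.53 = 1583 g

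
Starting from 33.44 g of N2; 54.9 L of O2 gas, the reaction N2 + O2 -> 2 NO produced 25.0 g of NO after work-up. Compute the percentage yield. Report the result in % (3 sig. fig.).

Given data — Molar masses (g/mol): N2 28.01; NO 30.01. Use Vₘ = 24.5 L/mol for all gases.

34.9 %

n(N2) = 33.44 / 28.01 = 1.194 mol
n(O2) = 54.90 / 24.5 = 2.241 mol
n/ν → N2: 1.194, O2: 2.241; N2 is limiting.
theoretical n(NO) = (2/1) × 1.194 = 2.388 mol → 71.66 g
% yield = 25.0 / 71.66 × 100 = 34.89 %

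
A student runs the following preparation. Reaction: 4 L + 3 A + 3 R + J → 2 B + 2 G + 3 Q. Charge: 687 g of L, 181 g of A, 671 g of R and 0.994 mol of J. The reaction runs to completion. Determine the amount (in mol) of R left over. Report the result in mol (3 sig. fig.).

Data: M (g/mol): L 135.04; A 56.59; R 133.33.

n(L) = 687.0 / 135.04 = 5.087 mol
n(A) = 181.0 / 56.59 = 3.198 mol
n(R) = 671.0 / 133.33 = 5.033 mol
n(J) = 0.9940 mol
n/ν for L = 5.087/4 = 1.272
n/ν for A = 3.198/3 = 1.066
n/ν for R = 5.033/3 = 1.678
n/ν for J = 0.9940/1 = 0.9940
Smallest n/ν is J → limiting reagent.
R consumed = (3/1) × 0.9940 = 2.982 mol
R remaining = 5.033 − 2.982 = 2.051 mol

2.05 mol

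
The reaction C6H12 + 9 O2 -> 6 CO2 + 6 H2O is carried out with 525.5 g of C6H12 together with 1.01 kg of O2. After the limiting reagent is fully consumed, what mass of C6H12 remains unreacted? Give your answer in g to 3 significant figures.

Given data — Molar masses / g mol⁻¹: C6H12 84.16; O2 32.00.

230 g

n(C6H12) = 525.5 / 84.16 = 6.244 mol
n(O2) = 1.010×1000 / 32.00 = 31.56 mol
n/ν for C6H12 = 6.244/1 = 6.244
n/ν for O2 = 31.56/9 = 3.507
Smallest n/ν is O2 → limiting reagent.
C6H12 consumed = (1/9) × 31.56 = 3.507 mol
C6H12 remaining = 6.244 − 3.507 = 2.737 mol
mass = 2.737 × 84.16 = 230.3 g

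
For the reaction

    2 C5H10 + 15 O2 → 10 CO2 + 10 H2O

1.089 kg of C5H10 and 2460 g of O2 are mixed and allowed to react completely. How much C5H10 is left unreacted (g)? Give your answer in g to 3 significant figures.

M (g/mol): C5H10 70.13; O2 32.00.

n(C5H10) = 1.089×1000 / 70.13 = 15.53 mol
n(O2) = 2460 / 32.00 = 76.88 mol
n/ν → C5H10: 7.765, O2: 5.125; O2 is limiting.
C5H10 consumed = (2/15) × 76.88 = 10.25 mol
C5H10 remaining = 15.53 − 10.25 = 5.280 mol
mass = 5.280 × 70.13 = 370.3 g

370 g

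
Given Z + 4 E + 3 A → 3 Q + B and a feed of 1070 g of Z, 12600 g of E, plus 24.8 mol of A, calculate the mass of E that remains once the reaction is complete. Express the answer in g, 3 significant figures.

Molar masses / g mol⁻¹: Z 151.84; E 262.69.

5200 g

n(Z) = 1070 / 151.84 = 7.047 mol
n(E) = 12600 / 262.69 = 47.97 mol
n(A) = 24.80 mol
n/ν → Z: 7.047, E: 11.99, A: 8.267; Z is limiting.
E consumed = (4/1) × 7.047 = 28.19 mol
E remaining = 47.97 − 28.19 = 19.78 mol
mass = 19.78 × 262.69 = 5196 g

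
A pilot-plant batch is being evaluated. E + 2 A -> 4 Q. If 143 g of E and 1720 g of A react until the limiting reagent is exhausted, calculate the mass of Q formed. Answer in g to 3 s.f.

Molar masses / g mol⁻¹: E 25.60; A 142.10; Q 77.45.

n(E) = 143.0 / 25.60 = 5.586 mol
n(A) = 1720 / 142.10 = 12.10 mol
n/ν for E = 5.586/1 = 5.586
n/ν for A = 12.10/2 = 6.050
Smallest n/ν is E → limiting reagent.
n(Q) = (4/1) × 5.586 = 22.34 mol
mass = 22.34 × 77.45 = 1730 g

1730 g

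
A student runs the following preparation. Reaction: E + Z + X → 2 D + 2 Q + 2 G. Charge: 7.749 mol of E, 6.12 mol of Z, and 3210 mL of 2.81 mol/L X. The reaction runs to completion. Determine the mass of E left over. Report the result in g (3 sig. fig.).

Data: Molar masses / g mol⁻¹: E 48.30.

78.7 g

n(E) = 7.749 mol
n(Z) = 6.120 mol
n(X) = 2.81 × 3210/1000 = 9.020 mol
n/ν → E: 7.749, Z: 6.120, X: 9.020; Z is limiting.
E consumed = (1/1) × 6.120 = 6.120 mol
E remaining = 7.749 − 6.120 = 1.629 mol
mass = 1.629 × 48.30 = 78.68 g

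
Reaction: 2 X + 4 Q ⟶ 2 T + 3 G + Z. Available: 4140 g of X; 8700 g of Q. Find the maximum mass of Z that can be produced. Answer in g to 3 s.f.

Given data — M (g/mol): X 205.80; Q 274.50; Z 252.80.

n(X) = 4140 / 205.80 = 20.12 mol
n(Q) = 8700 / 274.50 = 31.69 mol
n/ν for X = 20.12/2 = 10.06
n/ν for Q = 31.69/4 = 7.923
Smallest n/ν is Q → limiting reagent.
n(Z) = (1/4) × 31.69 = 7.923 mol
mass = 7.923 × 252.80 = 2003 g

2000 g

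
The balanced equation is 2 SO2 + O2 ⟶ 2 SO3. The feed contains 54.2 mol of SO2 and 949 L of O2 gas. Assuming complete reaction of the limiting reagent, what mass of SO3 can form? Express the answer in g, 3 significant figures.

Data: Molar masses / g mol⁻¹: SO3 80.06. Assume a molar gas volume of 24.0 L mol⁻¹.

4340 g

n(SO2) = 54.20 mol
n(O2) = 949.0 / 24.0 = 39.54 mol
n/ν for SO2 = 54.20/2 = 27.10
n/ν for O2 = 39.54/1 = 39.54
Smallest n/ν is SO2 → limiting reagent.
n(SO3) = (2/2) × 54.20 = 54.20 mol
mass = 54.20 × 80.06 = 4339 g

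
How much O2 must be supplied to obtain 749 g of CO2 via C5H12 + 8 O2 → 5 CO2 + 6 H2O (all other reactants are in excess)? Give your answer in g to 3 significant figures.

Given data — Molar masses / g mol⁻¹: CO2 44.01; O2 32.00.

n(CO2) = 749 / 44.01 = 17.02 mol
n(O2) = (8/5) × 17.02 = 27.23 mol
mass = 27.23 × 32.00 = 871.4 g

871 g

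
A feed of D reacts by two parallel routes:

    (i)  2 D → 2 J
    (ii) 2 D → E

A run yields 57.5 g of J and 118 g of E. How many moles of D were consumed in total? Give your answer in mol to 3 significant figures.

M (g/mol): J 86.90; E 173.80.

n(J) = 57.5 / 86.90 = 0.6617 mol
n(E) = 118 / 173.80 = 0.6789 mol
n(D) via (i) = (2/2)×0.6617 = 0.6617 mol
n(D) via (ii) = (2/1)×0.6789 = 1.358 mol
total n(D) = 0.6617 + 1.358 = 2.020 mol

2.02 mol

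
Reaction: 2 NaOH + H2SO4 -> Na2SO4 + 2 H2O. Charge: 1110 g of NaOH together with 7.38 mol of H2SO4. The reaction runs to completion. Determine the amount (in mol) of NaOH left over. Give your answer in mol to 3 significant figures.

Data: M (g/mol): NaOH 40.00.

n(NaOH) = 1110 / 40.00 = 27.75 mol
n(H2SO4) = 7.380 mol
n/ν → NaOH: 13.88, H2SO4: 7.380; H2SO4 is limiting.
NaOH consumed = (2/1) × 7.380 = 14.76 mol
NaOH remaining = 27.75 − 14.76 = 12.99 mol

13.0 mol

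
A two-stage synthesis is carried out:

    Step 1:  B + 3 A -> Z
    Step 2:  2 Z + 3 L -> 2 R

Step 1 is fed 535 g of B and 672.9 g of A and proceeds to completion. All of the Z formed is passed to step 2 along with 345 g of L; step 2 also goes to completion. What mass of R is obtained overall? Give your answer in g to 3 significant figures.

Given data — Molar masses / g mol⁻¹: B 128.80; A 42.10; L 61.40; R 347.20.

1300 g

Step 1:
n(B) = 535.0 / 128.80 = 4.154 mol
n(A) = 672.9 / 42.10 = 15.98 mol
n/ν for B = 4.154/1 = 4.154
n/ν for A = 15.98/3 = 5.327
Smallest n/ν is B → limiting reagent.
n(Z) produced = (1/1) × 4.154 = 4.154 mol
Step 2:
n(Z) available = 4.154 mol
n(L) = 345.0 / 61.40 = 5.619 mol
n/ν for Z = 4.154/2 = 2.077
n/ν for L = 5.619/3 = 1.873
Smallest n/ν is L → limiting reagent.
n(R) = (2/3) × 5.619 = 3.746 mol
mass = 3.746 × 347.20 = 1301 g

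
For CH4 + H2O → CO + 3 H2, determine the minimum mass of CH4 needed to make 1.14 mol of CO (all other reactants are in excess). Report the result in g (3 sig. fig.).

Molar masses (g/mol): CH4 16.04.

n(CO) = 1.140 mol
n(CH4) = (1/1) × 1.140 = 1.140 mol
mass = 1.140 × 16.04 = 18.29 g

18.3 g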